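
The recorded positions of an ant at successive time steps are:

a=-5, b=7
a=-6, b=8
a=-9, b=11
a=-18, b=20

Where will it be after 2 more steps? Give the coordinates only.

Step-to-step displacements: (-1,+1), (-3,+3), (-9,+9); each is 3× the previous.
step 4: a=-18, b=20 + (-27,+27) → a=-45, b=47
step 5: a=-45, b=47 + (-81,+81) → a=-126, b=128

a=-126, b=128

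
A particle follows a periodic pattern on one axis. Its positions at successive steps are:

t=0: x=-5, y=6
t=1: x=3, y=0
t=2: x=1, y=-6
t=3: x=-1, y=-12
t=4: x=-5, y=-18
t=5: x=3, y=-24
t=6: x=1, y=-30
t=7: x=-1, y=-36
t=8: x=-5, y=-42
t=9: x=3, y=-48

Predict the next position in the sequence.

x=1, y=-54

X: cycles through -5, 3, 1, -1 every 4 steps. Step 10 lands at position 2 of the cycle → 1.
Y: linear, -6 per step → -54 at step 10.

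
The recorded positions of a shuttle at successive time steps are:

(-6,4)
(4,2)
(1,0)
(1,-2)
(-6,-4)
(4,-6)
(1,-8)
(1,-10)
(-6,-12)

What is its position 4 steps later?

The first coordinate repeats the cycle [-6, 4, 1, 1] with period 4; step 12 mod 4 = 0, giving -6.
The second coordinate changes by -2 each step, so at step 12 it is 4 + 12·(-2) = -20.

(-6,-20)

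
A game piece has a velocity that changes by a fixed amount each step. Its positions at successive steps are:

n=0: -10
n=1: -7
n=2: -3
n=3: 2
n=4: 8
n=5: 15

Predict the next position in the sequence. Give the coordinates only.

23

Taking differences between consecutive positions: +3, +4, +5, +6, +7. These grow by +1 each step.
step 6: 15 + 8 → 23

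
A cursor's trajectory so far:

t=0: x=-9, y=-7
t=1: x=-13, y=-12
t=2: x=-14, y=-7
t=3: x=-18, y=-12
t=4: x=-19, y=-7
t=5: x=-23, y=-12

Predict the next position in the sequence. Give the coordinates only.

x=-24, y=-7

Differencing gives (-4, -5), (-1, +5), (-4, -5), (-1, +5), (-4, -5). This is the pattern (-4, -5), (-1, +5) repeated.
step 6: apply (-1, +5) → x=-24, y=-7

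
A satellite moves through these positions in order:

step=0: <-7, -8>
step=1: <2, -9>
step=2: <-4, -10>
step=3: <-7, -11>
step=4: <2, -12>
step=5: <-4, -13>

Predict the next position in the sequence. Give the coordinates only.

<-7, -14>

First: cycles through -7, 2, -4 every 3 steps. Step 6 lands at position 0 of the cycle → -7.
Second: linear, -1 per step → -14 at step 6.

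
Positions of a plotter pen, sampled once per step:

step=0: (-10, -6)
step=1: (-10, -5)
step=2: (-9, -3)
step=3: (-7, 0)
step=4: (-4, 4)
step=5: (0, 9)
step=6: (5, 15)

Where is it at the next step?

Successive displacements: (+0, +1), (+1, +2), (+2, +3), (+3, +4), (+4, +5), (+5, +6) — each changes by (+1, +1).
step 7: (5, 15) + (+6, +7) → (11, 22)

(11, 22)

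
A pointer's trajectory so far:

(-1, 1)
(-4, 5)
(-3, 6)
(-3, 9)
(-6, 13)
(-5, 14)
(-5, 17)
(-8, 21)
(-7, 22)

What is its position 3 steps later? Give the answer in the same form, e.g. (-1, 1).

(-9, 30)

Step-to-step displacements: (-3, +4), (+1, +1), (+0, +3), (-3, +4), (+1, +1), (+0, +3), (-3, +4), (+1, +1) — a repeating cycle of length 3.
step 9: apply (+0, +3) → (-7, 25)
step 10: apply (-3, +4) → (-10, 29)
step 11: apply (+1, +1) → (-9, 30)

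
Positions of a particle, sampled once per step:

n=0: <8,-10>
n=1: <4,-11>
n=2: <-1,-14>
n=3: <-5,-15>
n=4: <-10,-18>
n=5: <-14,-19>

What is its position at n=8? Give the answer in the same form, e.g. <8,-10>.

<-28,-26>

Step-to-step displacements: <-4,-1>, <-5,-3>, <-4,-1>, <-5,-3>, <-4,-1> — a repeating cycle of length 2.
step 6: apply <-5,-3> → <-19,-22>
step 7: apply <-4,-1> → <-23,-23>
step 8: apply <-5,-3> → <-28,-26>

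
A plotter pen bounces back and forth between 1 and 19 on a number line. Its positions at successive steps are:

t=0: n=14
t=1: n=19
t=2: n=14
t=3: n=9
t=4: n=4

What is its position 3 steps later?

n=13

The value reflects between 1 and 19, moving 5 per step.
  step 5: 4 → 3
  step 6: 3 → 8
  step 7: 8 → 13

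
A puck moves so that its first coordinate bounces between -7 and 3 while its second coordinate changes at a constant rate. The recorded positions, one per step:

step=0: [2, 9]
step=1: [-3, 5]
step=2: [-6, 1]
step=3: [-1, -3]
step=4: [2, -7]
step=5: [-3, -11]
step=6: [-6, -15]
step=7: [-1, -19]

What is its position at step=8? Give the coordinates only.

[2, -23]

The first coordinate travels 5 per step and bounces off the walls at -7 and 3.
  step 8: -1 → 2
The second coordinate changes by -4 each step: at step 8 it is -23.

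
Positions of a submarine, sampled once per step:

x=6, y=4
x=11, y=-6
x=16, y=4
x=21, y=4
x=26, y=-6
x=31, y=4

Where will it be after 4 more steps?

X: linear, +5 per step → 51 at step 9.
Y: cycles through 4, -6, 4 every 3 steps. Step 9 lands at position 0 of the cycle → 4.

x=51, y=4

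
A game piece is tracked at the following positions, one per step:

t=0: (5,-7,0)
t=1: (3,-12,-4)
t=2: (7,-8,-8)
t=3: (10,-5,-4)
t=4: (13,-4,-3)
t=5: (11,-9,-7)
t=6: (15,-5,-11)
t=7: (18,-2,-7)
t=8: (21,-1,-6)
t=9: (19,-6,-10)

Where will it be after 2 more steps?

(26,1,-10)

The moves between consecutive positions are (-2,-5,-4), (+4,+4,-4), (+3,+3,+4), (+3,+1,+1), (-2,-5,-4), (+4,+4,-4), (+3,+3,+4), (+3,+1,+1), (-2,-5,-4); they repeat the 4-cycle [(-2,-5,-4), (+4,+4,-4), (+3,+3,+4), (+3,+1,+1)].
step 10: apply (+4,+4,-4) → (23,-2,-14)
step 11: apply (+3,+3,+4) → (26,1,-10)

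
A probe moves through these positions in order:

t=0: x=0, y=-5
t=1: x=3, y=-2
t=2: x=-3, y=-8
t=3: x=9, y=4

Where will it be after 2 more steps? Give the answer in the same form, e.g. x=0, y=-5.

Step-to-step displacements: (+3,+3), (-6,-6), (+12,+12); each is -2× the previous.
step 4: x=9, y=4 + (-24,-24) → x=-15, y=-20
step 5: x=-15, y=-20 + (+48,+48) → x=33, y=28

x=33, y=28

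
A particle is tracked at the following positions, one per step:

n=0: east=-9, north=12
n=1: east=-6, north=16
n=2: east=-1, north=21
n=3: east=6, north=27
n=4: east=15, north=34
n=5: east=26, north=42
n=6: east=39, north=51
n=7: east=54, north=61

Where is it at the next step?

east=71, north=72

Successive displacements: (+3, +4), (+5, +5), (+7, +6), (+9, +7), (+11, +8), (+13, +9), (+15, +10) — each changes by (+2, +1).
step 8: east=54, north=61 + (+17, +11) → east=71, north=72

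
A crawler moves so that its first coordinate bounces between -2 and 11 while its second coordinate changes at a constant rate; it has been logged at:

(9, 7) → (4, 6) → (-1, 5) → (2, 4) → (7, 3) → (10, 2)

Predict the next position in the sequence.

The first coordinate travels 5 per step and bounces off the walls at -2 and 11.
  step 6: 10 → 5
The second coordinate changes by -1 each step: at step 6 it is 1.

(5, 1)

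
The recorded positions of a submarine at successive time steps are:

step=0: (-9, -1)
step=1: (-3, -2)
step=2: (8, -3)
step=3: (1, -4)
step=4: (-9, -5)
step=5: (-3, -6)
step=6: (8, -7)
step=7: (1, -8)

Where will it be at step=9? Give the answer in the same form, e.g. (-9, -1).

(-3, -10)

The first coordinate repeats the cycle [-9, -3, 8, 1] with period 4; step 9 mod 4 = 1, giving -3.
The second coordinate changes by -1 each step, so at step 9 it is -1 + 9·(-1) = -10.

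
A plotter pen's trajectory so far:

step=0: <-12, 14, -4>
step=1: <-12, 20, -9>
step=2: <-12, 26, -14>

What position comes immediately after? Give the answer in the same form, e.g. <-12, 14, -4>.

<-12, 32, -19>

The position changes by <+0, +6, -5> every step.
step 3: <-12, 26, -14> + <+0, +6, -5> → <-12, 32, -19>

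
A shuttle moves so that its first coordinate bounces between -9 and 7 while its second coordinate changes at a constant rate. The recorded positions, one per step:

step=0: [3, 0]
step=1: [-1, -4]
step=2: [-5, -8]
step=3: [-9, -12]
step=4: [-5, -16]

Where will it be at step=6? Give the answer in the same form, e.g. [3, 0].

The first coordinate reflects between -9 and 7, moving 4 per step.
  step 5: -5 → -1
  step 6: -1 → 3
The second coordinate changes by -4 each step: at step 6 it is -24.

[3, -24]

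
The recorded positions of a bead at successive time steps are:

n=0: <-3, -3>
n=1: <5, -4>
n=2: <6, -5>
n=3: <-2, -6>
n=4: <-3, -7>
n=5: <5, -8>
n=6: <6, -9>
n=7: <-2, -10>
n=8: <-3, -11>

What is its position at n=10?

First: cycles through -3, 5, 6, -2 every 4 steps. Step 10 lands at position 2 of the cycle → 6.
Second: linear, -1 per step → -13 at step 10.

<6, -13>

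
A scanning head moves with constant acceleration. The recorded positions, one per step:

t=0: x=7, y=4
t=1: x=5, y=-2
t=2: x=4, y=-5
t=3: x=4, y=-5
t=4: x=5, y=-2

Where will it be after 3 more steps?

First differences are (-2,-6), (-1,-3), (+0,+0), (+1,+3); their common second difference is (+1,+3) (constant acceleration).
step 5: x=5, y=-2 + (+2,+6) → x=7, y=4
step 6: x=7, y=4 + (+3,+9) → x=10, y=13
step 7: x=10, y=13 + (+4,+12) → x=14, y=25

x=14, y=25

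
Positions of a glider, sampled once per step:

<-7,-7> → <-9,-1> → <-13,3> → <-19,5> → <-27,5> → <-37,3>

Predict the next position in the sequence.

Taking differences between consecutive positions: <-2,+6>, <-4,+4>, <-6,+2>, <-8,+0>, <-10,-2>. These grow by <-2,-2> each step.
step 6: <-37,3> + <-12,-4> → <-49,-1>

<-49,-1>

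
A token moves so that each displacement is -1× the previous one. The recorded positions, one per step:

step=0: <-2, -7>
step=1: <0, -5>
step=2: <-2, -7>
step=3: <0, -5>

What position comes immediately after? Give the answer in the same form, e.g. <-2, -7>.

<-2, -7>

Consecutive displacements <+2, +2>, <-2, -2>, <+2, +2> scale by a factor of -1 each step.
step 4: <0, -5> + <-2, -2> → <-2, -7>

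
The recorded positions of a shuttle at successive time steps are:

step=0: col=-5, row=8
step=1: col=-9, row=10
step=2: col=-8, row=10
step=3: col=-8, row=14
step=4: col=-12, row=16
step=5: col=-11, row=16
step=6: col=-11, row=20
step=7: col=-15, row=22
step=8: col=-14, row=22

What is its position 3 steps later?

col=-17, row=28

Step-to-step displacements: (-4, +2), (+1, +0), (+0, +4), (-4, +2), (+1, +0), (+0, +4), (-4, +2), (+1, +0) — a repeating cycle of length 3.
step 9: apply (+0, +4) → col=-14, row=26
step 10: apply (-4, +2) → col=-18, row=28
step 11: apply (+1, +0) → col=-17, row=28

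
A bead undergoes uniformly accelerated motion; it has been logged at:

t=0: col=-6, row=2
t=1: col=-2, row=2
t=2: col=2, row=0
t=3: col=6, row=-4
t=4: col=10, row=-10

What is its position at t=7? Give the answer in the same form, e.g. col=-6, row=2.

col=22, row=-40

First differences are (+4,+0), (+4,-2), (+4,-4), (+4,-6); their common second difference is (+0,-2) (constant acceleration).
step 5: col=10, row=-10 + (+4,-8) → col=14, row=-18
step 6: col=14, row=-18 + (+4,-10) → col=18, row=-28
step 7: col=18, row=-28 + (+4,-12) → col=22, row=-40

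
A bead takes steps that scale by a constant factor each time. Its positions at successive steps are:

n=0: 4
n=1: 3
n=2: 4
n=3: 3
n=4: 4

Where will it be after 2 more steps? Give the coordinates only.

Step-to-step displacements: -1, +1, -1, +1; each is -1× the previous.
step 5: 4 − 1 → 3
step 6: 3 + 1 → 4

4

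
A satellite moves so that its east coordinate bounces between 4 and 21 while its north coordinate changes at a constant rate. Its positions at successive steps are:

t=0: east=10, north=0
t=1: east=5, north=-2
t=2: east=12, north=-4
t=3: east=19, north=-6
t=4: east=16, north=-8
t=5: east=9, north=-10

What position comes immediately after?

east=6, north=-12

The east coordinate reflects between 4 and 21, moving 7 per step.
  step 6: 9 → 6
The north coordinate changes by -2 each step: at step 6 it is -12.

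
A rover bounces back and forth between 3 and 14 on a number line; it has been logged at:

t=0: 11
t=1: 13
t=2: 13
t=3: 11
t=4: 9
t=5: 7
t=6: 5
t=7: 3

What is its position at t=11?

The value reflects between 3 and 14, moving 2 per step.
  step 8: 3 → 5
  step 9: 5 → 7
  step 10: 7 → 9
  step 11: 9 → 11

11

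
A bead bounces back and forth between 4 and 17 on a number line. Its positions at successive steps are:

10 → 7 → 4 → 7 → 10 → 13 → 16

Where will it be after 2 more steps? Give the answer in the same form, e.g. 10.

12

The value reflects between 4 and 17, moving 3 per step.
  step 7: 16 → 15
  step 8: 15 → 12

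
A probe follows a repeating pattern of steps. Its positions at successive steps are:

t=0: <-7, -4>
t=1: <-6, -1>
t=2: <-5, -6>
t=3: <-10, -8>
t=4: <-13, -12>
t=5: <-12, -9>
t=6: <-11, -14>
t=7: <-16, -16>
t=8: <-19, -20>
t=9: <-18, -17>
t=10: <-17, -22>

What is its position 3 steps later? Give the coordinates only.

<-24, -25>

The moves between consecutive positions are <+1, +3>, <+1, -5>, <-5, -2>, <-3, -4>, <+1, +3>, <+1, -5>, <-5, -2>, <-3, -4>, <+1, +3>, <+1, -5>; they repeat the 4-cycle [<+1, +3>, <+1, -5>, <-5, -2>, <-3, -4>].
step 11: apply <-5, -2> → <-22, -24>
step 12: apply <-3, -4> → <-25, -28>
step 13: apply <+1, +3> → <-24, -25>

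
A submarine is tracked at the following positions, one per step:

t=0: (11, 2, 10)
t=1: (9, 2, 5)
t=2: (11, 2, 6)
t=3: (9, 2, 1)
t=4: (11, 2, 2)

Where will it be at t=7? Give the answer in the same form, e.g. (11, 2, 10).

(9, 2, -7)

The moves between consecutive positions are (-2, +0, -5), (+2, +0, +1), (-2, +0, -5), (+2, +0, +1); they repeat the 2-cycle [(-2, +0, -5), (+2, +0, +1)].
step 5: apply (-2, +0, -5) → (9, 2, -3)
step 6: apply (+2, +0, +1) → (11, 2, -2)
step 7: apply (-2, +0, -5) → (9, 2, -7)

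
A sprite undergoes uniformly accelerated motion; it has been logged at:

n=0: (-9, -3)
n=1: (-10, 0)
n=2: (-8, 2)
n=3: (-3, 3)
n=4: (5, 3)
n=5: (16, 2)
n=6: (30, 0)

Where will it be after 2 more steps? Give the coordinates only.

(67, -7)

First differences are (-1, +3), (+2, +2), (+5, +1), (+8, +0), (+11, -1), (+14, -2); their common second difference is (+3, -1) (constant acceleration).
step 7: (30, 0) + (+17, -3) → (47, -3)
step 8: (47, -3) + (+20, -4) → (67, -7)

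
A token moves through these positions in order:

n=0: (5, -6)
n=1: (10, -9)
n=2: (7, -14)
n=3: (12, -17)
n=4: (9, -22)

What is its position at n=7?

Differencing gives (+5, -3), (-3, -5), (+5, -3), (-3, -5). This is the pattern (+5, -3), (-3, -5) repeated.
step 5: apply (+5, -3) → (14, -25)
step 6: apply (-3, -5) → (11, -30)
step 7: apply (+5, -3) → (16, -33)

(16, -33)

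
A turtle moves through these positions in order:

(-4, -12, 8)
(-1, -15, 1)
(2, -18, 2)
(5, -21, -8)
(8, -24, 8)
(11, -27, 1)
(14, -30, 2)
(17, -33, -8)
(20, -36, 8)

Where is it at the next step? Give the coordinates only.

First: linear, +3 per step → 23 at step 9.
Second: linear, -3 per step → -39 at step 9.
Third: cycles through 8, 1, 2, -8 every 4 steps. Step 9 lands at position 1 of the cycle → 1.

(23, -39, 1)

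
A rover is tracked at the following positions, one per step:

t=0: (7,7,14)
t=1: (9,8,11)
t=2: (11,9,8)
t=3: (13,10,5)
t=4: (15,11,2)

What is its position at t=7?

(21,14,-7)

Each step adds (+2,+1,-3) to the position.
step 5: (15,11,2) + (+2,+1,-3) → (17,12,-1)
step 6: (17,12,-1) + (+2,+1,-3) → (19,13,-4)
step 7: (19,13,-4) + (+2,+1,-3) → (21,14,-7)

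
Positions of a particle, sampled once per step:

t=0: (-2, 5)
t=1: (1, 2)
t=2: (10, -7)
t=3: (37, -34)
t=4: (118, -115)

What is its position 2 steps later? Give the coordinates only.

(1090, -1087)

Step-to-step displacements: (+3, -3), (+9, -9), (+27, -27), (+81, -81); each is 3× the previous.
step 5: (118, -115) + (+243, -243) → (361, -358)
step 6: (361, -358) + (+729, -729) → (1090, -1087)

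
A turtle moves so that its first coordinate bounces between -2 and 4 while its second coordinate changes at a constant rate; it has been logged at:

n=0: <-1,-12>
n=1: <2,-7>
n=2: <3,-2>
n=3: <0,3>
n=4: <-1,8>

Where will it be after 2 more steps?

<3,18>

The first coordinate reflects between -2 and 4, moving 3 per step.
  step 5: -1 → 2
  step 6: 2 → 3
The second coordinate changes by +5 each step: at step 6 it is 18.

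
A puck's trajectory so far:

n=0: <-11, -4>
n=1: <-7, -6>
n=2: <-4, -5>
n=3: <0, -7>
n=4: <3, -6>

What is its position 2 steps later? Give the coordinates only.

<10, -7>

Step-to-step displacements: <+4, -2>, <+3, +1>, <+4, -2>, <+3, +1> — a repeating cycle of length 2.
step 5: apply <+4, -2> → <7, -8>
step 6: apply <+3, +1> → <10, -7>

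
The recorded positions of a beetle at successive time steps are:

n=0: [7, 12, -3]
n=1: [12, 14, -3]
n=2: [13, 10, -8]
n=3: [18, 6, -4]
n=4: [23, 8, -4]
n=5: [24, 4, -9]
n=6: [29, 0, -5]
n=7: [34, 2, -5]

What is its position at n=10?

[45, -4, -6]

Differencing gives [+5, +2, +0], [+1, -4, -5], [+5, -4, +4], [+5, +2, +0], [+1, -4, -5], [+5, -4, +4], [+5, +2, +0]. This is the pattern [+5, +2, +0], [+1, -4, -5], [+5, -4, +4] repeated.
step 8: apply [+1, -4, -5] → [35, -2, -10]
step 9: apply [+5, -4, +4] → [40, -6, -6]
step 10: apply [+5, +2, +0] → [45, -4, -6]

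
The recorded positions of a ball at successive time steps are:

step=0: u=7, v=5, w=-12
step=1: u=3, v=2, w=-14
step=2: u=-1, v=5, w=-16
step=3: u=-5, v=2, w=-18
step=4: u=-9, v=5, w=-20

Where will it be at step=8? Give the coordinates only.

u=-25, v=5, w=-28

The u coordinate changes by -4 each step, so at step 8 it is 7 + 8·(-4) = -25.
The v coordinate repeats the cycle [5, 2] with period 2; step 8 mod 2 = 0, giving 5.
The w coordinate changes by -2 each step, so at step 8 it is -12 + 8·(-2) = -28.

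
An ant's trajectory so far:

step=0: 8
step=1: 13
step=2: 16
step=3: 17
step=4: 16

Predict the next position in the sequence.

Successive displacements: +5, +3, +1, -1 — each changes by -2.
step 5: 16 − 3 → 13

13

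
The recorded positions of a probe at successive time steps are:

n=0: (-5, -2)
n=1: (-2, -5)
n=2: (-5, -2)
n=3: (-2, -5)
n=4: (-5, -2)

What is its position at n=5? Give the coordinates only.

The jumps are (+3, -3), (-3, +3), (+3, -3), (-3, +3) — a geometric progression with ratio -1.
step 5: (-5, -2) + (+3, -3) → (-2, -5)

(-2, -5)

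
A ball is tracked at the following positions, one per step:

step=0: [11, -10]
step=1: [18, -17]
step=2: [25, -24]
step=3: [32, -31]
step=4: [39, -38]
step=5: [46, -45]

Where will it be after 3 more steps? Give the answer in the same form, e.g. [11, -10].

[67, -66]

Each step adds [+7, -7] to the position.
step 6: [46, -45] + [+7, -7] → [53, -52]
step 7: [53, -52] + [+7, -7] → [60, -59]
step 8: [60, -59] + [+7, -7] → [67, -66]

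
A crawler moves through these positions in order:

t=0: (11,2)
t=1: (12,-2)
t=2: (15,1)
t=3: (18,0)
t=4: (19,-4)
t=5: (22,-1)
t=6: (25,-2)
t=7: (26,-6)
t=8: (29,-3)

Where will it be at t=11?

(36,-5)

Differencing gives (+1,-4), (+3,+3), (+3,-1), (+1,-4), (+3,+3), (+3,-1), (+1,-4), (+3,+3). This is the pattern (+1,-4), (+3,+3), (+3,-1) repeated.
step 9: apply (+3,-1) → (32,-4)
step 10: apply (+1,-4) → (33,-8)
step 11: apply (+3,+3) → (36,-5)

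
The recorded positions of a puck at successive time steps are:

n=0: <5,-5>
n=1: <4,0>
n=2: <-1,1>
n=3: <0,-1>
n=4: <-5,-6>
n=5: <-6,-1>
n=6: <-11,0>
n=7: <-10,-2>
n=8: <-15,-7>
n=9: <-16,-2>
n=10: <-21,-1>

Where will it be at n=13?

<-26,-3>

Differencing gives <-1,+5>, <-5,+1>, <+1,-2>, <-5,-5>, <-1,+5>, <-5,+1>, <+1,-2>, <-5,-5>, <-1,+5>, <-5,+1>. This is the pattern <-1,+5>, <-5,+1>, <+1,-2>, <-5,-5> repeated.
step 11: apply <+1,-2> → <-20,-3>
step 12: apply <-5,-5> → <-25,-8>
step 13: apply <-1,+5> → <-26,-3>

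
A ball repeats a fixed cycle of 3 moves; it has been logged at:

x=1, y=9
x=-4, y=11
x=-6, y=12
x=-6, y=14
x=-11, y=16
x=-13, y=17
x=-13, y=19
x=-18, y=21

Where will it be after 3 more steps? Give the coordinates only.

Step-to-step displacements: (-5, +2), (-2, +1), (+0, +2), (-5, +2), (-2, +1), (+0, +2), (-5, +2) — a repeating cycle of length 3.
step 8: apply (-2, +1) → x=-20, y=22
step 9: apply (+0, +2) → x=-20, y=24
step 10: apply (-5, +2) → x=-25, y=26

x=-25, y=26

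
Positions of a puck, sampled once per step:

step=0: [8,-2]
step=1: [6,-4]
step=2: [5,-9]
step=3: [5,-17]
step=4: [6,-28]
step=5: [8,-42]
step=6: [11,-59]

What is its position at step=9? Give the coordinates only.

Taking differences between consecutive positions: [-2,-2], [-1,-5], [+0,-8], [+1,-11], [+2,-14], [+3,-17]. These grow by [+1,-3] each step.
step 7: [11,-59] + [+4,-20] → [15,-79]
step 8: [15,-79] + [+5,-23] → [20,-102]
step 9: [20,-102] + [+6,-26] → [26,-128]

[26,-128]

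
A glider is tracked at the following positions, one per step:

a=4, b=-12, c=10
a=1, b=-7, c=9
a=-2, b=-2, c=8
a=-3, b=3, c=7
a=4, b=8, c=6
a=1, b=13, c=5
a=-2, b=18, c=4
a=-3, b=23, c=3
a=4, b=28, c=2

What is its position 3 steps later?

a=-3, b=43, c=-1

The a coordinate repeats the cycle [4, 1, -2, -3] with period 4; step 11 mod 4 = 3, giving -3.
The b coordinate changes by +5 each step, so at step 11 it is -12 + 11·(5) = 43.
The c coordinate changes by -1 each step, so at step 11 it is 10 + 11·(-1) = -1.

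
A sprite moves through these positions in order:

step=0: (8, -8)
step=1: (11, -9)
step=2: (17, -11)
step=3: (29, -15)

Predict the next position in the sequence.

Consecutive displacements (+3, -1), (+6, -2), (+12, -4) scale by a factor of 2 each step.
step 4: (29, -15) + (+24, -8) → (53, -23)

(53, -23)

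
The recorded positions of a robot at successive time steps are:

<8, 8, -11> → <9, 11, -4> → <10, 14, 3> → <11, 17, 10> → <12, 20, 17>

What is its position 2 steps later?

<14, 26, 31>

Each step adds <+1, +3, +7> to the position.
step 5: <12, 20, 17> + <+1, +3, +7> → <13, 23, 24>
step 6: <13, 23, 24> + <+1, +3, +7> → <14, 26, 31>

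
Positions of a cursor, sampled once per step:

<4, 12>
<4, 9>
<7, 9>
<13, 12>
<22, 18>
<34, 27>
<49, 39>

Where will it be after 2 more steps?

Taking differences between consecutive positions: <+0, -3>, <+3, +0>, <+6, +3>, <+9, +6>, <+12, +9>, <+15, +12>. These grow by <+3, +3> each step.
step 7: <49, 39> + <+18, +15> → <67, 54>
step 8: <67, 54> + <+21, +18> → <88, 72>

<88, 72>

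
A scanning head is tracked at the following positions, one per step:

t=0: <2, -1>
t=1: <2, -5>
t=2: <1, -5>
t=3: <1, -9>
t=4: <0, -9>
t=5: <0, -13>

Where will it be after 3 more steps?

The moves between consecutive positions are <+0, -4>, <-1, +0>, <+0, -4>, <-1, +0>, <+0, -4>; they repeat the 2-cycle [<+0, -4>, <-1, +0>].
step 6: apply <-1, +0> → <-1, -13>
step 7: apply <+0, -4> → <-1, -17>
step 8: apply <-1, +0> → <-2, -17>

<-2, -17>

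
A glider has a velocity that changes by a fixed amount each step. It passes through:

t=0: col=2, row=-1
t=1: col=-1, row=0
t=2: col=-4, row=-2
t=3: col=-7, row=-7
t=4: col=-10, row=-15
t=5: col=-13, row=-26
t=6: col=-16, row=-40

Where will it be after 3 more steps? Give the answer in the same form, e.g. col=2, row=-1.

col=-25, row=-100

Successive displacements: (-3, +1), (-3, -2), (-3, -5), (-3, -8), (-3, -11), (-3, -14) — each changes by (+0, -3).
step 7: col=-16, row=-40 + (-3, -17) → col=-19, row=-57
step 8: col=-19, row=-57 + (-3, -20) → col=-22, row=-77
step 9: col=-22, row=-77 + (-3, -23) → col=-25, row=-100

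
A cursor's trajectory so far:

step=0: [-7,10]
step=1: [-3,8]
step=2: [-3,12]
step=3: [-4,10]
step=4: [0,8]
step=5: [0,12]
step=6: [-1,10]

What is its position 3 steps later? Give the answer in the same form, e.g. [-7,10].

The moves between consecutive positions are [+4,-2], [+0,+4], [-1,-2], [+4,-2], [+0,+4], [-1,-2]; they repeat the 3-cycle [[+4,-2], [+0,+4], [-1,-2]].
step 7: apply [+4,-2] → [3,8]
step 8: apply [+0,+4] → [3,12]
step 9: apply [-1,-2] → [2,10]

[2,10]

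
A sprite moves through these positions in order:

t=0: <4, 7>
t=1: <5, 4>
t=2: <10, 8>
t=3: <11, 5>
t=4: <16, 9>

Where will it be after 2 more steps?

The moves between consecutive positions are <+1, -3>, <+5, +4>, <+1, -3>, <+5, +4>; they repeat the 2-cycle [<+1, -3>, <+5, +4>].
step 5: apply <+1, -3> → <17, 6>
step 6: apply <+5, +4> → <22, 10>

<22, 10>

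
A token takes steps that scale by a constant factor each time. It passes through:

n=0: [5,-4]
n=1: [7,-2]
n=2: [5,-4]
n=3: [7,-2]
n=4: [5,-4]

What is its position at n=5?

Step-to-step displacements: [+2,+2], [-2,-2], [+2,+2], [-2,-2]; each is -1× the previous.
step 5: [5,-4] + [+2,+2] → [7,-2]

[7,-2]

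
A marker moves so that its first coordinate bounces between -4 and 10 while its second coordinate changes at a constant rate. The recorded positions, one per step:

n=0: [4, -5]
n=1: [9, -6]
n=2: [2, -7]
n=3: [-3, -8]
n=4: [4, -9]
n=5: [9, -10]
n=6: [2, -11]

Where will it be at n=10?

The first coordinate travels 7 per step and bounces off the walls at -4 and 10.
  step 7: 2 → -3
  step 8: -3 → 4
  step 9: 4 → 9
  step 10: 9 → 2
The second coordinate changes by -1 each step: at step 10 it is -15.

[2, -15]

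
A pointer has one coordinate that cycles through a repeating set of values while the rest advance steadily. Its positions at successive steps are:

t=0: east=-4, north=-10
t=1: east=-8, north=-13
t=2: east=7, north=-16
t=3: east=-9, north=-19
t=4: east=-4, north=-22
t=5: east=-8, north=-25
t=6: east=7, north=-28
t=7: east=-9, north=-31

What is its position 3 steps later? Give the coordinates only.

East: cycles through -4, -8, 7, -9 every 4 steps. Step 10 lands at position 2 of the cycle → 7.
North: linear, -3 per step → -40 at step 10.

east=7, north=-40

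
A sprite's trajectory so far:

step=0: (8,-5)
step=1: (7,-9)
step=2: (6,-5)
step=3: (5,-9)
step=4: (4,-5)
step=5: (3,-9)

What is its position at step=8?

(0,-5)

The first coordinate changes by -1 each step, so at step 8 it is 8 + 8·(-1) = 0.
The second coordinate repeats the cycle [-5, -9] with period 2; step 8 mod 2 = 0, giving -5.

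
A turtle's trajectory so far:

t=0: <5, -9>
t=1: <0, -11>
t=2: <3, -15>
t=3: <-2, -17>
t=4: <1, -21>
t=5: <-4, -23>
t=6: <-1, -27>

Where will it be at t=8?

<-3, -33>

Differencing gives <-5, -2>, <+3, -4>, <-5, -2>, <+3, -4>, <-5, -2>, <+3, -4>. This is the pattern <-5, -2>, <+3, -4> repeated.
step 7: apply <-5, -2> → <-6, -29>
step 8: apply <+3, -4> → <-3, -33>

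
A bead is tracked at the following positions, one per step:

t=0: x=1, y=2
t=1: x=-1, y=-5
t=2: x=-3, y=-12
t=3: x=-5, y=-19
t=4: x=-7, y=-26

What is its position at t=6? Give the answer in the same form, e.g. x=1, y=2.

x=-11, y=-40

Each step adds (-2, -7) to the position.
step 5: x=-7, y=-26 + (-2, -7) → x=-9, y=-33
step 6: x=-9, y=-33 + (-2, -7) → x=-11, y=-40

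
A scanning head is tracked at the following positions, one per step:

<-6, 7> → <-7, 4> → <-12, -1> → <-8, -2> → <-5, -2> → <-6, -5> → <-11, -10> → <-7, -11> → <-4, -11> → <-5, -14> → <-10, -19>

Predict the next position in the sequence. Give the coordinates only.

The moves between consecutive positions are <-1, -3>, <-5, -5>, <+4, -1>, <+3, +0>, <-1, -3>, <-5, -5>, <+4, -1>, <+3, +0>, <-1, -3>, <-5, -5>; they repeat the 4-cycle [<-1, -3>, <-5, -5>, <+4, -1>, <+3, +0>].
step 11: apply <+4, -1> → <-6, -20>

<-6, -20>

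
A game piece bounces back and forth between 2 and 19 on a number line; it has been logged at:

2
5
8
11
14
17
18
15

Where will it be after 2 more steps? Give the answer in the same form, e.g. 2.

9

The value travels 3 per step and bounces off the walls at 2 and 19.
  step 8: 15 → 12
  step 9: 12 → 9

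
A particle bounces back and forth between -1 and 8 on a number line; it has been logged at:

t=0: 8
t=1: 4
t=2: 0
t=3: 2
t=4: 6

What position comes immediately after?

The value travels 4 per step and bounces off the walls at -1 and 8.
  step 5: 6 → 6

6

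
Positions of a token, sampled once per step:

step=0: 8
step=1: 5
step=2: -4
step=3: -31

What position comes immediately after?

-112

Consecutive displacements -3, -9, -27 scale by a factor of 3 each step.
step 4: -31 − 81 → -112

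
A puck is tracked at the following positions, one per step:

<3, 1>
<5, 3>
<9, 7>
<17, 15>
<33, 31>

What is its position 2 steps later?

Step-to-step displacements: <+2, +2>, <+4, +4>, <+8, +8>, <+16, +16>; each is 2× the previous.
step 5: <33, 31> + <+32, +32> → <65, 63>
step 6: <65, 63> + <+64, +64> → <129, 127>

<129, 127>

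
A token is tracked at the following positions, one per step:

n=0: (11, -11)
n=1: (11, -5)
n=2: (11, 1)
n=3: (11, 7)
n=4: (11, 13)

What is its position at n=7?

(11, 31)

Each step adds (+0, +6) to the position.
step 5: (11, 13) + (+0, +6) → (11, 19)
step 6: (11, 19) + (+0, +6) → (11, 25)
step 7: (11, 25) + (+0, +6) → (11, 31)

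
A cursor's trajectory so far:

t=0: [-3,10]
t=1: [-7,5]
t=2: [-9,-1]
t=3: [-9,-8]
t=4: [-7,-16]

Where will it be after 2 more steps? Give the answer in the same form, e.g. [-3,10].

Successive displacements: [-4,-5], [-2,-6], [+0,-7], [+2,-8] — each changes by [+2,-1].
step 5: [-7,-16] + [+4,-9] → [-3,-25]
step 6: [-3,-25] + [+6,-10] → [3,-35]

[3,-35]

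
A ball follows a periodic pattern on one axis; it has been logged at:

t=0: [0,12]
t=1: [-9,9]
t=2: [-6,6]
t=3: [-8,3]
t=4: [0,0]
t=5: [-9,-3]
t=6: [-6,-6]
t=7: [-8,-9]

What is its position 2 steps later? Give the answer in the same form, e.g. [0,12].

[-9,-15]

The first coordinate repeats the cycle [0, -9, -6, -8] with period 4; step 9 mod 4 = 1, giving -9.
The second coordinate changes by -3 each step, so at step 9 it is 12 + 9·(-3) = -15.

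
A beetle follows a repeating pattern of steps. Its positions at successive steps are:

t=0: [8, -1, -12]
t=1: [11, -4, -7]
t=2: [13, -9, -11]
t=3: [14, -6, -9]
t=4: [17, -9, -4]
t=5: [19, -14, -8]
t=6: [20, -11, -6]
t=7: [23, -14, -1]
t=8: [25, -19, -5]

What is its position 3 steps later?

[31, -24, -2]

Differencing gives [+3, -3, +5], [+2, -5, -4], [+1, +3, +2], [+3, -3, +5], [+2, -5, -4], [+1, +3, +2], [+3, -3, +5], [+2, -5, -4]. This is the pattern [+3, -3, +5], [+2, -5, -4], [+1, +3, +2] repeated.
step 9: apply [+1, +3, +2] → [26, -16, -3]
step 10: apply [+3, -3, +5] → [29, -19, 2]
step 11: apply [+2, -5, -4] → [31, -24, -2]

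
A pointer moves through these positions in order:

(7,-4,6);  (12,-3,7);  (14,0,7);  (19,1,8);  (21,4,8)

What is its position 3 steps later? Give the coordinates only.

Differencing gives (+5,+1,+1), (+2,+3,+0), (+5,+1,+1), (+2,+3,+0). This is the pattern (+5,+1,+1), (+2,+3,+0) repeated.
step 5: apply (+5,+1,+1) → (26,5,9)
step 6: apply (+2,+3,+0) → (28,8,9)
step 7: apply (+5,+1,+1) → (33,9,10)

(33,9,10)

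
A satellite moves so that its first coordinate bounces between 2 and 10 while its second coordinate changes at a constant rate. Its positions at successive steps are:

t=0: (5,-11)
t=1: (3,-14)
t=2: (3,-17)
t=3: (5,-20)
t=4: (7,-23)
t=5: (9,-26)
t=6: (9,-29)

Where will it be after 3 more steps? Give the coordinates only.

(3,-38)

The first coordinate travels 2 per step and bounces off the walls at 2 and 10.
  step 7: 9 → 7
  step 8: 7 → 5
  step 9: 5 → 3
The second coordinate changes by -3 each step: at step 9 it is -38.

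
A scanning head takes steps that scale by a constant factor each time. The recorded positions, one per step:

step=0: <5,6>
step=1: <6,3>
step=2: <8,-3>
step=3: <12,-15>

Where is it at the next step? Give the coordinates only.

The jumps are <+1,-3>, <+2,-6>, <+4,-12> — a geometric progression with ratio 2.
step 4: <12,-15> + <+8,-24> → <20,-39>

<20,-39>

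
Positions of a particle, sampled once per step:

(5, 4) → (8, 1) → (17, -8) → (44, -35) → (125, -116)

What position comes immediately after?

(368, -359)

The jumps are (+3, -3), (+9, -9), (+27, -27), (+81, -81) — a geometric progression with ratio 3.
step 5: (125, -116) + (+243, -243) → (368, -359)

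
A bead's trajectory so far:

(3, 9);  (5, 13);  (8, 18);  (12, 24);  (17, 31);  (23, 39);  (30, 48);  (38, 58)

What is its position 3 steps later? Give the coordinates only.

Taking differences between consecutive positions: (+2, +4), (+3, +5), (+4, +6), (+5, +7), (+6, +8), (+7, +9), (+8, +10). These grow by (+1, +1) each step.
step 8: (38, 58) + (+9, +11) → (47, 69)
step 9: (47, 69) + (+10, +12) → (57, 81)
step 10: (57, 81) + (+11, +13) → (68, 94)

(68, 94)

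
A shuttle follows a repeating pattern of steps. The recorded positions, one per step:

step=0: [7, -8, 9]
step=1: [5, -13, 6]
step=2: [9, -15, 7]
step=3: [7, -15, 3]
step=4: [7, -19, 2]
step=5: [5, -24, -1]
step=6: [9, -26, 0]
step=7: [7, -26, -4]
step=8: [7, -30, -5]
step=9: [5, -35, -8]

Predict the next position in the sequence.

Differencing gives [-2, -5, -3], [+4, -2, +1], [-2, +0, -4], [+0, -4, -1], [-2, -5, -3], [+4, -2, +1], [-2, +0, -4], [+0, -4, -1], [-2, -5, -3]. This is the pattern [-2, -5, -3], [+4, -2, +1], [-2, +0, -4], [+0, -4, -1] repeated.
step 10: apply [+4, -2, +1] → [9, -37, -7]

[9, -37, -7]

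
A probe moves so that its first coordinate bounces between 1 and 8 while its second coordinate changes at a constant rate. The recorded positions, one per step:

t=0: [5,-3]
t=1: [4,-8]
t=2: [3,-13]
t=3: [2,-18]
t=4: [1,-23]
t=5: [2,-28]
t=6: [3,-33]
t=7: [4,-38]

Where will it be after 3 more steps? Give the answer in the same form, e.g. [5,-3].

The first coordinate reflects between 1 and 8, moving 1 per step.
  step 8: 4 → 5
  step 9: 5 → 6
  step 10: 6 → 7
The second coordinate changes by -5 each step: at step 10 it is -53.

[7,-53]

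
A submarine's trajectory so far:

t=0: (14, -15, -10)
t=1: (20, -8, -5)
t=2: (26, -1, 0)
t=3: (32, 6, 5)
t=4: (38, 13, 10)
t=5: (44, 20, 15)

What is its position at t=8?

(62, 41, 30)

Constant displacement of (+6, +7, +5) per step.
step 6: (44, 20, 15) + (+6, +7, +5) → (50, 27, 20)
step 7: (50, 27, 20) + (+6, +7, +5) → (56, 34, 25)
step 8: (56, 34, 25) + (+6, +7, +5) → (62, 41, 30)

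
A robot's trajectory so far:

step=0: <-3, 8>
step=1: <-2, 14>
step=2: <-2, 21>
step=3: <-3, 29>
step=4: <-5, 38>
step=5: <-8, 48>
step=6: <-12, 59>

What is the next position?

Taking differences between consecutive positions: <+1, +6>, <+0, +7>, <-1, +8>, <-2, +9>, <-3, +10>, <-4, +11>. These grow by <-1, +1> each step.
step 7: <-12, 59> + <-5, +12> → <-17, 71>

<-17, 71>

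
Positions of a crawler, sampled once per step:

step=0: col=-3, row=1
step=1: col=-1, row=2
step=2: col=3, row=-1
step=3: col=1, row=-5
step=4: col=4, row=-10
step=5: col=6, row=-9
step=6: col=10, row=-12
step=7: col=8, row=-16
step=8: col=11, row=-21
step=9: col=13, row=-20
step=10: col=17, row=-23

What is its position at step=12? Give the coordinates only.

Differencing gives (+2,+1), (+4,-3), (-2,-4), (+3,-5), (+2,+1), (+4,-3), (-2,-4), (+3,-5), (+2,+1), (+4,-3). This is the pattern (+2,+1), (+4,-3), (-2,-4), (+3,-5) repeated.
step 11: apply (-2,-4) → col=15, row=-27
step 12: apply (+3,-5) → col=18, row=-32

col=18, row=-32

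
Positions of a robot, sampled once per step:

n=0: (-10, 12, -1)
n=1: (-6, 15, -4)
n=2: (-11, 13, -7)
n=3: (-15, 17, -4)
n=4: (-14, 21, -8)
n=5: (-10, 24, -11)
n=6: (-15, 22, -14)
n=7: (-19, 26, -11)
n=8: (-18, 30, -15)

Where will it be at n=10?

(-19, 31, -21)

The moves between consecutive positions are (+4, +3, -3), (-5, -2, -3), (-4, +4, +3), (+1, +4, -4), (+4, +3, -3), (-5, -2, -3), (-4, +4, +3), (+1, +4, -4); they repeat the 4-cycle [(+4, +3, -3), (-5, -2, -3), (-4, +4, +3), (+1, +4, -4)].
step 9: apply (+4, +3, -3) → (-14, 33, -18)
step 10: apply (-5, -2, -3) → (-19, 31, -21)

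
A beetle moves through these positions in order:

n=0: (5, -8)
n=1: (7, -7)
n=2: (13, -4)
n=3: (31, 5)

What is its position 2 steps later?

(247, 113)

The jumps are (+2, +1), (+6, +3), (+18, +9) — a geometric progression with ratio 3.
step 4: (31, 5) + (+54, +27) → (85, 32)
step 5: (85, 32) + (+162, +81) → (247, 113)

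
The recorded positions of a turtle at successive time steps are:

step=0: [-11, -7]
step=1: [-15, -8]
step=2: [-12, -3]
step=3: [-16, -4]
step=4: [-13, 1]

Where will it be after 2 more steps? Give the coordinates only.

[-14, 5]

Differencing gives [-4, -1], [+3, +5], [-4, -1], [+3, +5]. This is the pattern [-4, -1], [+3, +5] repeated.
step 5: apply [-4, -1] → [-17, 0]
step 6: apply [+3, +5] → [-14, 5]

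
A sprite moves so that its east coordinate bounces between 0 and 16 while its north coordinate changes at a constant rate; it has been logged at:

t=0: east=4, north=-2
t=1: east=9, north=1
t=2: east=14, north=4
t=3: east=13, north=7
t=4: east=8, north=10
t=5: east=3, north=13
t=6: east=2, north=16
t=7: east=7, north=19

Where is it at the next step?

The east coordinate travels 5 per step and bounces off the walls at 0 and 16.
  step 8: 7 → 12
The north coordinate changes by +3 each step: at step 8 it is 22.

east=12, north=22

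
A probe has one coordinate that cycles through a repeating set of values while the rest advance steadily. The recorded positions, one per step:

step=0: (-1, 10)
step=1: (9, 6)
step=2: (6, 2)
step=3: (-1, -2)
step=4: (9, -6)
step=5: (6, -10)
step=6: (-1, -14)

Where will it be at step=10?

The first coordinate repeats the cycle [-1, 9, 6] with period 3; step 10 mod 3 = 1, giving 9.
The second coordinate changes by -4 each step, so at step 10 it is 10 + 10·(-4) = -30.

(9, -30)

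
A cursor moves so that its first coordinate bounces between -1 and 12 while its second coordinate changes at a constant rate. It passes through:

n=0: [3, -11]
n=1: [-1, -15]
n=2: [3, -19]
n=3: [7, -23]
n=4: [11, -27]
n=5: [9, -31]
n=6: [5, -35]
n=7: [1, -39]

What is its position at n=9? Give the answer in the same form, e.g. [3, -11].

[5, -47]

The first coordinate reflects between -1 and 12, moving 4 per step.
  step 8: 1 → 1
  step 9: 1 → 5
The second coordinate changes by -4 each step: at step 9 it is -47.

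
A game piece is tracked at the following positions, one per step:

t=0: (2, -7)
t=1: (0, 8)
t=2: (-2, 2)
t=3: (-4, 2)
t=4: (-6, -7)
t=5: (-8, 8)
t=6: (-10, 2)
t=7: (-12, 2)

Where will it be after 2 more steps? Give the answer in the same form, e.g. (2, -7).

(-16, 8)

First: linear, -2 per step → -16 at step 9.
Second: cycles through -7, 8, 2, 2 every 4 steps. Step 9 lands at position 1 of the cycle → 8.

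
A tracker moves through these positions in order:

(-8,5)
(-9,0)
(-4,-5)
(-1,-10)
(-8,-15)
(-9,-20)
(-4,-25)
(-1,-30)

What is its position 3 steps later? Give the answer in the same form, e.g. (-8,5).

(-4,-45)

The first coordinate repeats the cycle [-8, -9, -4, -1] with period 4; step 10 mod 4 = 2, giving -4.
The second coordinate changes by -5 each step, so at step 10 it is 5 + 10·(-5) = -45.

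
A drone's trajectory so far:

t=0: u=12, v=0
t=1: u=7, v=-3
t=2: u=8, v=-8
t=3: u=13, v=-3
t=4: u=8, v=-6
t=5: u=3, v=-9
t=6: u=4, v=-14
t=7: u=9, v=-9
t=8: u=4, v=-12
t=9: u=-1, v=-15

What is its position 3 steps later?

u=0, v=-18

The moves between consecutive positions are (-5,-3), (+1,-5), (+5,+5), (-5,-3), (-5,-3), (+1,-5), (+5,+5), (-5,-3), (-5,-3); they repeat the 4-cycle [(-5,-3), (+1,-5), (+5,+5), (-5,-3)].
step 10: apply (+1,-5) → u=0, v=-20
step 11: apply (+5,+5) → u=5, v=-15
step 12: apply (-5,-3) → u=0, v=-18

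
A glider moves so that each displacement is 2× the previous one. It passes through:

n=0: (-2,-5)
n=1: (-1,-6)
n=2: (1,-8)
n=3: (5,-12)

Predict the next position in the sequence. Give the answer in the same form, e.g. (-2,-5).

(13,-20)

Consecutive displacements (+1,-1), (+2,-2), (+4,-4) scale by a factor of 2 each step.
step 4: (5,-12) + (+8,-8) → (13,-20)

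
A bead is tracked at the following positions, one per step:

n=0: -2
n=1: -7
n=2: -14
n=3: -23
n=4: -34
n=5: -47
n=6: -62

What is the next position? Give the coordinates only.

First differences are -5, -7, -9, -11, -13, -15; their common second difference is -2 (constant acceleration).
step 7: -62 − 17 → -79

-79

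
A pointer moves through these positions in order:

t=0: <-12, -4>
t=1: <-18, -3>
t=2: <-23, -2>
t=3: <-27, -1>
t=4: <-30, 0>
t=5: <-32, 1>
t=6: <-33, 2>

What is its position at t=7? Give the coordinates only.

Taking differences between consecutive positions: <-6, +1>, <-5, +1>, <-4, +1>, <-3, +1>, <-2, +1>, <-1, +1>. These grow by <+1, +0> each step.
step 7: <-33, 2> + <+0, +1> → <-33, 3>

<-33, 3>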